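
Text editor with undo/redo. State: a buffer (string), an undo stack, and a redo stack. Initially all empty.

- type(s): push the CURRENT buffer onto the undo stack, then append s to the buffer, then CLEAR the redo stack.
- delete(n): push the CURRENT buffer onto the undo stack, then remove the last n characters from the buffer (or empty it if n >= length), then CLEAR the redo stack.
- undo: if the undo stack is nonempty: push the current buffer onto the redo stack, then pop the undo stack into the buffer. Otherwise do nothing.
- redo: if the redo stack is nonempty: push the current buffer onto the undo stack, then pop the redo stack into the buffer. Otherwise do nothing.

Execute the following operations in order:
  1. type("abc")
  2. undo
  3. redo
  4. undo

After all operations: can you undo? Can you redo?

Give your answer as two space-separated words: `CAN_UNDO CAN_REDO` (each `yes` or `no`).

After op 1 (type): buf='abc' undo_depth=1 redo_depth=0
After op 2 (undo): buf='(empty)' undo_depth=0 redo_depth=1
After op 3 (redo): buf='abc' undo_depth=1 redo_depth=0
After op 4 (undo): buf='(empty)' undo_depth=0 redo_depth=1

Answer: no yes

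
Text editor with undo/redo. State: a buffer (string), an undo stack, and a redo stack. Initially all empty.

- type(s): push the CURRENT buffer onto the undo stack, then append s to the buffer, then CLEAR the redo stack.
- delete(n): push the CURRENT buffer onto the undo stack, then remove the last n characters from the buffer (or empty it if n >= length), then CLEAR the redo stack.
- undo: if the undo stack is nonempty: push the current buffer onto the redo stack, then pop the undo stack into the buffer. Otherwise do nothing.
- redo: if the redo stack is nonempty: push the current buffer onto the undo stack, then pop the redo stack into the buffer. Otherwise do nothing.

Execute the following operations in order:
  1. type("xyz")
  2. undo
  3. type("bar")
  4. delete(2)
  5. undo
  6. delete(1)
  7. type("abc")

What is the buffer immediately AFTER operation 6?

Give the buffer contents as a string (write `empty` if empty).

After op 1 (type): buf='xyz' undo_depth=1 redo_depth=0
After op 2 (undo): buf='(empty)' undo_depth=0 redo_depth=1
After op 3 (type): buf='bar' undo_depth=1 redo_depth=0
After op 4 (delete): buf='b' undo_depth=2 redo_depth=0
After op 5 (undo): buf='bar' undo_depth=1 redo_depth=1
After op 6 (delete): buf='ba' undo_depth=2 redo_depth=0

Answer: ba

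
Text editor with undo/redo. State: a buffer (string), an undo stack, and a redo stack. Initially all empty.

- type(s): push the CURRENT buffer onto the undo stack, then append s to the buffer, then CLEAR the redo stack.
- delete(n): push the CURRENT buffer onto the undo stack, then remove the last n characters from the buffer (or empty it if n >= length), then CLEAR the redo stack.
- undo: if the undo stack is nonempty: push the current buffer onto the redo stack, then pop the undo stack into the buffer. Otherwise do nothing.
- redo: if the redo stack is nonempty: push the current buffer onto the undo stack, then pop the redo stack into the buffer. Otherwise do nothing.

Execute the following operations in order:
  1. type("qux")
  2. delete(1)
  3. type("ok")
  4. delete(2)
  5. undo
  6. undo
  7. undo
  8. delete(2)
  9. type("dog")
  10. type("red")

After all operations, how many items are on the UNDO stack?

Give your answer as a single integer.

After op 1 (type): buf='qux' undo_depth=1 redo_depth=0
After op 2 (delete): buf='qu' undo_depth=2 redo_depth=0
After op 3 (type): buf='quok' undo_depth=3 redo_depth=0
After op 4 (delete): buf='qu' undo_depth=4 redo_depth=0
After op 5 (undo): buf='quok' undo_depth=3 redo_depth=1
After op 6 (undo): buf='qu' undo_depth=2 redo_depth=2
After op 7 (undo): buf='qux' undo_depth=1 redo_depth=3
After op 8 (delete): buf='q' undo_depth=2 redo_depth=0
After op 9 (type): buf='qdog' undo_depth=3 redo_depth=0
After op 10 (type): buf='qdogred' undo_depth=4 redo_depth=0

Answer: 4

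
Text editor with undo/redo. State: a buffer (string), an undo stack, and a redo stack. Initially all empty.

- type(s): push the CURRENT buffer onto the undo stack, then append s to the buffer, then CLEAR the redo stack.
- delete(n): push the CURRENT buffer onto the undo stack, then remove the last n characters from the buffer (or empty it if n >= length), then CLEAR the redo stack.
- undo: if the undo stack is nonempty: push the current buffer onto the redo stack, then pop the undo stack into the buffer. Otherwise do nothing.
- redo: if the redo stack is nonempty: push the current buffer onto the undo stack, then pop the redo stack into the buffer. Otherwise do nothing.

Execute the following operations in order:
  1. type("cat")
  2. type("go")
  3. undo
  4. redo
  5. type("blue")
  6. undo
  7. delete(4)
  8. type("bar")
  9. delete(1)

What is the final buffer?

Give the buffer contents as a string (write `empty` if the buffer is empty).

After op 1 (type): buf='cat' undo_depth=1 redo_depth=0
After op 2 (type): buf='catgo' undo_depth=2 redo_depth=0
After op 3 (undo): buf='cat' undo_depth=1 redo_depth=1
After op 4 (redo): buf='catgo' undo_depth=2 redo_depth=0
After op 5 (type): buf='catgoblue' undo_depth=3 redo_depth=0
After op 6 (undo): buf='catgo' undo_depth=2 redo_depth=1
After op 7 (delete): buf='c' undo_depth=3 redo_depth=0
After op 8 (type): buf='cbar' undo_depth=4 redo_depth=0
After op 9 (delete): buf='cba' undo_depth=5 redo_depth=0

Answer: cba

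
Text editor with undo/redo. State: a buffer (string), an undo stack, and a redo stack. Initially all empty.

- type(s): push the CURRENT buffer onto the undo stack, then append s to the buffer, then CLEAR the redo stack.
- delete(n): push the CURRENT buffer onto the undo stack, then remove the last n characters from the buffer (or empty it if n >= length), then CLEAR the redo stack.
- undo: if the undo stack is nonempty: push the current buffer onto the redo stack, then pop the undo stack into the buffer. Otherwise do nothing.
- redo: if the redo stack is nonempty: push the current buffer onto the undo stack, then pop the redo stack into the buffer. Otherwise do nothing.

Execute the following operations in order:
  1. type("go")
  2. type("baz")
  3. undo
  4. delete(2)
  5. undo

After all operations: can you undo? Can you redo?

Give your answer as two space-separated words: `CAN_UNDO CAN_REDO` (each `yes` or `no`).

After op 1 (type): buf='go' undo_depth=1 redo_depth=0
After op 2 (type): buf='gobaz' undo_depth=2 redo_depth=0
After op 3 (undo): buf='go' undo_depth=1 redo_depth=1
After op 4 (delete): buf='(empty)' undo_depth=2 redo_depth=0
After op 5 (undo): buf='go' undo_depth=1 redo_depth=1

Answer: yes yes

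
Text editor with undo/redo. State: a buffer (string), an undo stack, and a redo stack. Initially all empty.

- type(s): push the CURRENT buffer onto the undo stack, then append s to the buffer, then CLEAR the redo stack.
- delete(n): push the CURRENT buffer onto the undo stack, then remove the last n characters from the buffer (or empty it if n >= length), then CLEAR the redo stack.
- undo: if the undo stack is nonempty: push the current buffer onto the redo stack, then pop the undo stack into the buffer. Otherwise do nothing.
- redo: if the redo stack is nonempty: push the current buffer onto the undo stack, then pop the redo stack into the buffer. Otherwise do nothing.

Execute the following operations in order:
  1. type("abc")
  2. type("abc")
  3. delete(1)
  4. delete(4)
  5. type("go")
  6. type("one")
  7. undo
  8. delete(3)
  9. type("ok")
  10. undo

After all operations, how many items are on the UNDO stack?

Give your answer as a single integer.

Answer: 6

Derivation:
After op 1 (type): buf='abc' undo_depth=1 redo_depth=0
After op 2 (type): buf='abcabc' undo_depth=2 redo_depth=0
After op 3 (delete): buf='abcab' undo_depth=3 redo_depth=0
After op 4 (delete): buf='a' undo_depth=4 redo_depth=0
After op 5 (type): buf='ago' undo_depth=5 redo_depth=0
After op 6 (type): buf='agoone' undo_depth=6 redo_depth=0
After op 7 (undo): buf='ago' undo_depth=5 redo_depth=1
After op 8 (delete): buf='(empty)' undo_depth=6 redo_depth=0
After op 9 (type): buf='ok' undo_depth=7 redo_depth=0
After op 10 (undo): buf='(empty)' undo_depth=6 redo_depth=1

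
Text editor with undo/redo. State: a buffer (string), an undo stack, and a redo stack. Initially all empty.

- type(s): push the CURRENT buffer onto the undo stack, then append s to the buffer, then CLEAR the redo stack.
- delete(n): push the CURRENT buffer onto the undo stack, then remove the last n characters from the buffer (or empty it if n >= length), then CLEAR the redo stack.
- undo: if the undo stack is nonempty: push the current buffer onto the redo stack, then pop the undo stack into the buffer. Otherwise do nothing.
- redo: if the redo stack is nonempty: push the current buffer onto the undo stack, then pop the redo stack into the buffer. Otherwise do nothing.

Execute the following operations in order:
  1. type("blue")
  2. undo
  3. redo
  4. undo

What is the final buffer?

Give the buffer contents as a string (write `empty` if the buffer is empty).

Answer: empty

Derivation:
After op 1 (type): buf='blue' undo_depth=1 redo_depth=0
After op 2 (undo): buf='(empty)' undo_depth=0 redo_depth=1
After op 3 (redo): buf='blue' undo_depth=1 redo_depth=0
After op 4 (undo): buf='(empty)' undo_depth=0 redo_depth=1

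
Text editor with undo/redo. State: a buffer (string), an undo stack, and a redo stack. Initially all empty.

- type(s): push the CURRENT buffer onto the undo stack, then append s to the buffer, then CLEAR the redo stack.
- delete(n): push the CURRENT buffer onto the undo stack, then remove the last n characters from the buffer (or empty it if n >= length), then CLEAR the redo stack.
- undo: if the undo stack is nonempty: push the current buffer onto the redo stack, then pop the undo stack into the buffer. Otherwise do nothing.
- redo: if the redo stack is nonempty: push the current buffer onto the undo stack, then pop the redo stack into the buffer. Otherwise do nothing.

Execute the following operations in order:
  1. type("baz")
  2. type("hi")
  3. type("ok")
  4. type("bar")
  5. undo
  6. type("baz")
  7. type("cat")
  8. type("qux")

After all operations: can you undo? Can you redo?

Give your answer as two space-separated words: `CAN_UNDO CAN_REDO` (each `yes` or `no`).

After op 1 (type): buf='baz' undo_depth=1 redo_depth=0
After op 2 (type): buf='bazhi' undo_depth=2 redo_depth=0
After op 3 (type): buf='bazhiok' undo_depth=3 redo_depth=0
After op 4 (type): buf='bazhiokbar' undo_depth=4 redo_depth=0
After op 5 (undo): buf='bazhiok' undo_depth=3 redo_depth=1
After op 6 (type): buf='bazhiokbaz' undo_depth=4 redo_depth=0
After op 7 (type): buf='bazhiokbazcat' undo_depth=5 redo_depth=0
After op 8 (type): buf='bazhiokbazcatqux' undo_depth=6 redo_depth=0

Answer: yes no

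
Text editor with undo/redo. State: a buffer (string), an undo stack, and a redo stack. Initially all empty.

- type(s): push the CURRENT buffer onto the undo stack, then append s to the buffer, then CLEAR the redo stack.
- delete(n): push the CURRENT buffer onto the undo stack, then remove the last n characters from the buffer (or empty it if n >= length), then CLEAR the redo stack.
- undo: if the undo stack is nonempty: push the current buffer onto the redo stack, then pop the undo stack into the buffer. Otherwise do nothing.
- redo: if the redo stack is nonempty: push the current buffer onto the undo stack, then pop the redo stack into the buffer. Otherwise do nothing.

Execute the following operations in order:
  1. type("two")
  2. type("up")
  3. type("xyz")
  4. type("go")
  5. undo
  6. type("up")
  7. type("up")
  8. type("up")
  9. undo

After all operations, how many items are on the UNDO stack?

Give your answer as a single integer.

After op 1 (type): buf='two' undo_depth=1 redo_depth=0
After op 2 (type): buf='twoup' undo_depth=2 redo_depth=0
After op 3 (type): buf='twoupxyz' undo_depth=3 redo_depth=0
After op 4 (type): buf='twoupxyzgo' undo_depth=4 redo_depth=0
After op 5 (undo): buf='twoupxyz' undo_depth=3 redo_depth=1
After op 6 (type): buf='twoupxyzup' undo_depth=4 redo_depth=0
After op 7 (type): buf='twoupxyzupup' undo_depth=5 redo_depth=0
After op 8 (type): buf='twoupxyzupupup' undo_depth=6 redo_depth=0
After op 9 (undo): buf='twoupxyzupup' undo_depth=5 redo_depth=1

Answer: 5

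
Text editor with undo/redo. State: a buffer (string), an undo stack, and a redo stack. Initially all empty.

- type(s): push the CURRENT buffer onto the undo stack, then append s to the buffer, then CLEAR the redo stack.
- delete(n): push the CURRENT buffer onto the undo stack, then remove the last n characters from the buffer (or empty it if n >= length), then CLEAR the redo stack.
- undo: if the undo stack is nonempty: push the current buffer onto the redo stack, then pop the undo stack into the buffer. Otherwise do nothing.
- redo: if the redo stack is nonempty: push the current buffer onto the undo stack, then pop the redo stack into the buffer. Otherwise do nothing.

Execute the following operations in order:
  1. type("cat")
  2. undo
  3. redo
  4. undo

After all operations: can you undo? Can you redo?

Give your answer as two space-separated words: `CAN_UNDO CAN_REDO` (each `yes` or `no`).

Answer: no yes

Derivation:
After op 1 (type): buf='cat' undo_depth=1 redo_depth=0
After op 2 (undo): buf='(empty)' undo_depth=0 redo_depth=1
After op 3 (redo): buf='cat' undo_depth=1 redo_depth=0
After op 4 (undo): buf='(empty)' undo_depth=0 redo_depth=1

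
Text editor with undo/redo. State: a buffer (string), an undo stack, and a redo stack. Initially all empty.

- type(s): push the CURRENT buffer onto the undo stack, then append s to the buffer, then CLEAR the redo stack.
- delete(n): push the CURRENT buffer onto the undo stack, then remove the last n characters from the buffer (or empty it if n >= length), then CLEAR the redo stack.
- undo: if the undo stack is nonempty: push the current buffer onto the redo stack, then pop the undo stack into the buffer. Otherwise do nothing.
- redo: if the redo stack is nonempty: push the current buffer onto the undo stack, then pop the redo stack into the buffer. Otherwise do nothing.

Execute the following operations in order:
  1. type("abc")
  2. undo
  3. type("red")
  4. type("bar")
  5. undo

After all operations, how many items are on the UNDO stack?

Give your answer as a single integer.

Answer: 1

Derivation:
After op 1 (type): buf='abc' undo_depth=1 redo_depth=0
After op 2 (undo): buf='(empty)' undo_depth=0 redo_depth=1
After op 3 (type): buf='red' undo_depth=1 redo_depth=0
After op 4 (type): buf='redbar' undo_depth=2 redo_depth=0
After op 5 (undo): buf='red' undo_depth=1 redo_depth=1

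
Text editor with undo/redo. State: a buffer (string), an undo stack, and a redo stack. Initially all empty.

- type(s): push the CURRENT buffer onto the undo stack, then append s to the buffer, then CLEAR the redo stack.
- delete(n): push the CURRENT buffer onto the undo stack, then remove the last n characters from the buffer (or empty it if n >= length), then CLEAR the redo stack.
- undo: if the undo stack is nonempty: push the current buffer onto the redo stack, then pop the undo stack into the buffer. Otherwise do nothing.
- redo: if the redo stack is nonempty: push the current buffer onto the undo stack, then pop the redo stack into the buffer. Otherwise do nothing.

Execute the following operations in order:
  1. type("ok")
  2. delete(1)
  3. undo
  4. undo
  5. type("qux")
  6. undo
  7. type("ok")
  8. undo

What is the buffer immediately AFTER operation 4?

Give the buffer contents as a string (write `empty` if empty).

Answer: empty

Derivation:
After op 1 (type): buf='ok' undo_depth=1 redo_depth=0
After op 2 (delete): buf='o' undo_depth=2 redo_depth=0
After op 3 (undo): buf='ok' undo_depth=1 redo_depth=1
After op 4 (undo): buf='(empty)' undo_depth=0 redo_depth=2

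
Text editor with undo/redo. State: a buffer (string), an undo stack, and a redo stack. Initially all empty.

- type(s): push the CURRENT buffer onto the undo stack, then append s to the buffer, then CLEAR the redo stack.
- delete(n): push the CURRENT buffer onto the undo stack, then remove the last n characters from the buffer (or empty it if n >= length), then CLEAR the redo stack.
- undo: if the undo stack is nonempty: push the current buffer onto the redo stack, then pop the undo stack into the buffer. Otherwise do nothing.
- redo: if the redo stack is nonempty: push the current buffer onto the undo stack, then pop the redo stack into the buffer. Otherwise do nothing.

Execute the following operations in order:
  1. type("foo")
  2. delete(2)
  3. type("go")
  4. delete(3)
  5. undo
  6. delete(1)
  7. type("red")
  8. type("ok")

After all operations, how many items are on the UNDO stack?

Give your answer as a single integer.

After op 1 (type): buf='foo' undo_depth=1 redo_depth=0
After op 2 (delete): buf='f' undo_depth=2 redo_depth=0
After op 3 (type): buf='fgo' undo_depth=3 redo_depth=0
After op 4 (delete): buf='(empty)' undo_depth=4 redo_depth=0
After op 5 (undo): buf='fgo' undo_depth=3 redo_depth=1
After op 6 (delete): buf='fg' undo_depth=4 redo_depth=0
After op 7 (type): buf='fgred' undo_depth=5 redo_depth=0
After op 8 (type): buf='fgredok' undo_depth=6 redo_depth=0

Answer: 6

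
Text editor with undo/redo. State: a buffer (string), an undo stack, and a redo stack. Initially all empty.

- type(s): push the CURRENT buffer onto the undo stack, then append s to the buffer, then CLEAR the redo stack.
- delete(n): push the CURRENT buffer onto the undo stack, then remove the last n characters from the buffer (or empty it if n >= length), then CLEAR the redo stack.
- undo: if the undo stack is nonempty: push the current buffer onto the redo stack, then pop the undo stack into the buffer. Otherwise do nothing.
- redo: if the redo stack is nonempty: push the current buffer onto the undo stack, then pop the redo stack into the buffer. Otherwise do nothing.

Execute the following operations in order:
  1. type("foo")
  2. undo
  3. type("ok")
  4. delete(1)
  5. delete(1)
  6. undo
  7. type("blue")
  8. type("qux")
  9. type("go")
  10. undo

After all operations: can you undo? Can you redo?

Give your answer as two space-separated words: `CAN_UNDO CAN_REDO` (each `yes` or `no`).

After op 1 (type): buf='foo' undo_depth=1 redo_depth=0
After op 2 (undo): buf='(empty)' undo_depth=0 redo_depth=1
After op 3 (type): buf='ok' undo_depth=1 redo_depth=0
After op 4 (delete): buf='o' undo_depth=2 redo_depth=0
After op 5 (delete): buf='(empty)' undo_depth=3 redo_depth=0
After op 6 (undo): buf='o' undo_depth=2 redo_depth=1
After op 7 (type): buf='oblue' undo_depth=3 redo_depth=0
After op 8 (type): buf='obluequx' undo_depth=4 redo_depth=0
After op 9 (type): buf='obluequxgo' undo_depth=5 redo_depth=0
After op 10 (undo): buf='obluequx' undo_depth=4 redo_depth=1

Answer: yes yes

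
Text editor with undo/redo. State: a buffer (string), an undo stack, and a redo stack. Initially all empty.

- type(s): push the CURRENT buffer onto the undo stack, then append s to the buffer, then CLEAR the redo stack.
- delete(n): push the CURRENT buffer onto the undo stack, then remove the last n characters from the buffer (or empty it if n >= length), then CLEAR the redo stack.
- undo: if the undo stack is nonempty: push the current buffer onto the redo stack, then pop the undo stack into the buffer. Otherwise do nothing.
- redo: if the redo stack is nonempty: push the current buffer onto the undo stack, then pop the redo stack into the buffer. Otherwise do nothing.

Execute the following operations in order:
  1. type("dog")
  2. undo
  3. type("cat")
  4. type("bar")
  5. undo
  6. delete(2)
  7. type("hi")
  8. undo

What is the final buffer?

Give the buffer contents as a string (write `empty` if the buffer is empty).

Answer: c

Derivation:
After op 1 (type): buf='dog' undo_depth=1 redo_depth=0
After op 2 (undo): buf='(empty)' undo_depth=0 redo_depth=1
After op 3 (type): buf='cat' undo_depth=1 redo_depth=0
After op 4 (type): buf='catbar' undo_depth=2 redo_depth=0
After op 5 (undo): buf='cat' undo_depth=1 redo_depth=1
After op 6 (delete): buf='c' undo_depth=2 redo_depth=0
After op 7 (type): buf='chi' undo_depth=3 redo_depth=0
After op 8 (undo): buf='c' undo_depth=2 redo_depth=1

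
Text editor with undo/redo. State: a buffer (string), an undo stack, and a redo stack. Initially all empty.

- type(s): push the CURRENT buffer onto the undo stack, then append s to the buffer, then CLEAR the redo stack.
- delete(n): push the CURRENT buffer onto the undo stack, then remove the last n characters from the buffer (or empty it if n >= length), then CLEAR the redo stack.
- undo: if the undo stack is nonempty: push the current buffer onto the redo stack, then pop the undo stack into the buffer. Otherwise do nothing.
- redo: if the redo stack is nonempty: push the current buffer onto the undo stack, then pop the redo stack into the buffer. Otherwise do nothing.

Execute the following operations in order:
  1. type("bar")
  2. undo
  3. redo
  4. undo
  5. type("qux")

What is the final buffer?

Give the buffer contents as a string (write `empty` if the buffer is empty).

After op 1 (type): buf='bar' undo_depth=1 redo_depth=0
After op 2 (undo): buf='(empty)' undo_depth=0 redo_depth=1
After op 3 (redo): buf='bar' undo_depth=1 redo_depth=0
After op 4 (undo): buf='(empty)' undo_depth=0 redo_depth=1
After op 5 (type): buf='qux' undo_depth=1 redo_depth=0

Answer: qux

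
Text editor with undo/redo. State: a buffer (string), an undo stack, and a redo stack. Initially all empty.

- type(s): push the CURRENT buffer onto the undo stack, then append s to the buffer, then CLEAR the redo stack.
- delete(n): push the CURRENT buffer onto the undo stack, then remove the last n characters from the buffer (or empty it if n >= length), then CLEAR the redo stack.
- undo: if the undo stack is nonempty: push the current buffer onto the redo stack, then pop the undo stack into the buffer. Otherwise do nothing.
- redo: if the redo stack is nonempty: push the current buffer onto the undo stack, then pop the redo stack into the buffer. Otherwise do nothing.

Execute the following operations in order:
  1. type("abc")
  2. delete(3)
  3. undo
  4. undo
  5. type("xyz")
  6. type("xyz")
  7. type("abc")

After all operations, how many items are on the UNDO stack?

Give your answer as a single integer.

After op 1 (type): buf='abc' undo_depth=1 redo_depth=0
After op 2 (delete): buf='(empty)' undo_depth=2 redo_depth=0
After op 3 (undo): buf='abc' undo_depth=1 redo_depth=1
After op 4 (undo): buf='(empty)' undo_depth=0 redo_depth=2
After op 5 (type): buf='xyz' undo_depth=1 redo_depth=0
After op 6 (type): buf='xyzxyz' undo_depth=2 redo_depth=0
After op 7 (type): buf='xyzxyzabc' undo_depth=3 redo_depth=0

Answer: 3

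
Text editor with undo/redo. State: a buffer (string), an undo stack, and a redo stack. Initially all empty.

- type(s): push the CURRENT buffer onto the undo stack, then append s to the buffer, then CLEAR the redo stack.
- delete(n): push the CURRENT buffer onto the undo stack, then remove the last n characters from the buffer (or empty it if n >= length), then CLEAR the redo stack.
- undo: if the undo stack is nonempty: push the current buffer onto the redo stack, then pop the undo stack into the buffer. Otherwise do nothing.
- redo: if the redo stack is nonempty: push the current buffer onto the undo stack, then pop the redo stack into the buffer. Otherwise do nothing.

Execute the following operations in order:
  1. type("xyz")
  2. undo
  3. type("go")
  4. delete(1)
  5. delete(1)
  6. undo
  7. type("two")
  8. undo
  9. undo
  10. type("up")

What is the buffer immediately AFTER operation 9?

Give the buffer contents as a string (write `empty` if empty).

After op 1 (type): buf='xyz' undo_depth=1 redo_depth=0
After op 2 (undo): buf='(empty)' undo_depth=0 redo_depth=1
After op 3 (type): buf='go' undo_depth=1 redo_depth=0
After op 4 (delete): buf='g' undo_depth=2 redo_depth=0
After op 5 (delete): buf='(empty)' undo_depth=3 redo_depth=0
After op 6 (undo): buf='g' undo_depth=2 redo_depth=1
After op 7 (type): buf='gtwo' undo_depth=3 redo_depth=0
After op 8 (undo): buf='g' undo_depth=2 redo_depth=1
After op 9 (undo): buf='go' undo_depth=1 redo_depth=2

Answer: go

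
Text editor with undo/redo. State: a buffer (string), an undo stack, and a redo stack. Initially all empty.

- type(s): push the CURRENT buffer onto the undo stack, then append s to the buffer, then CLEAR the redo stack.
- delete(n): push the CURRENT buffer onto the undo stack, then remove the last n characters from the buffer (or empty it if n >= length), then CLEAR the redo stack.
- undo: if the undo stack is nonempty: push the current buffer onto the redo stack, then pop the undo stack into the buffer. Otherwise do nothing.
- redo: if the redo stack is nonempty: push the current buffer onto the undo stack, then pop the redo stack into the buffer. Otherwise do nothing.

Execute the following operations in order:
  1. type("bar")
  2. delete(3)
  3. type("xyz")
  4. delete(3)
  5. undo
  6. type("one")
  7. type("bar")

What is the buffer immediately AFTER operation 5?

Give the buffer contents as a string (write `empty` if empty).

After op 1 (type): buf='bar' undo_depth=1 redo_depth=0
After op 2 (delete): buf='(empty)' undo_depth=2 redo_depth=0
After op 3 (type): buf='xyz' undo_depth=3 redo_depth=0
After op 4 (delete): buf='(empty)' undo_depth=4 redo_depth=0
After op 5 (undo): buf='xyz' undo_depth=3 redo_depth=1

Answer: xyz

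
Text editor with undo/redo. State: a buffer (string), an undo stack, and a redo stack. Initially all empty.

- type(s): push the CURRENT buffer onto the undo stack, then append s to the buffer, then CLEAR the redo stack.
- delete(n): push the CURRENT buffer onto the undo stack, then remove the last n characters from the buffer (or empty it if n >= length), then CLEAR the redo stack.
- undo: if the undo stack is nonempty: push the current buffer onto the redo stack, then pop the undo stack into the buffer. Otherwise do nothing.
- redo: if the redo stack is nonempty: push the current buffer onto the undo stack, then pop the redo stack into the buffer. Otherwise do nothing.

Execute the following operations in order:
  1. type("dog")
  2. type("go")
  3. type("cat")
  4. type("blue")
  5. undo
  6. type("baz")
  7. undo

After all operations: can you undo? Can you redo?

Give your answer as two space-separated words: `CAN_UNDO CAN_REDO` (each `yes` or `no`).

After op 1 (type): buf='dog' undo_depth=1 redo_depth=0
After op 2 (type): buf='doggo' undo_depth=2 redo_depth=0
After op 3 (type): buf='doggocat' undo_depth=3 redo_depth=0
After op 4 (type): buf='doggocatblue' undo_depth=4 redo_depth=0
After op 5 (undo): buf='doggocat' undo_depth=3 redo_depth=1
After op 6 (type): buf='doggocatbaz' undo_depth=4 redo_depth=0
After op 7 (undo): buf='doggocat' undo_depth=3 redo_depth=1

Answer: yes yes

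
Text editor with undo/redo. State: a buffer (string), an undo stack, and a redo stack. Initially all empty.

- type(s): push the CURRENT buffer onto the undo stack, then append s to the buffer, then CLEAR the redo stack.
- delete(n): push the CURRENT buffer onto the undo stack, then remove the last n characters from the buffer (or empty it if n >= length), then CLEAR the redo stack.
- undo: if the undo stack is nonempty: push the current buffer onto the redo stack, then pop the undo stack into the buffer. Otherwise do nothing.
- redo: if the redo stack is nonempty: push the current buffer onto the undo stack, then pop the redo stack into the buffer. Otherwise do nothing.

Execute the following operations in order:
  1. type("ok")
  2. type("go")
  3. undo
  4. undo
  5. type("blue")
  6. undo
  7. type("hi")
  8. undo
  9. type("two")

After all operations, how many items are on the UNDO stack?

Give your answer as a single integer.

Answer: 1

Derivation:
After op 1 (type): buf='ok' undo_depth=1 redo_depth=0
After op 2 (type): buf='okgo' undo_depth=2 redo_depth=0
After op 3 (undo): buf='ok' undo_depth=1 redo_depth=1
After op 4 (undo): buf='(empty)' undo_depth=0 redo_depth=2
After op 5 (type): buf='blue' undo_depth=1 redo_depth=0
After op 6 (undo): buf='(empty)' undo_depth=0 redo_depth=1
After op 7 (type): buf='hi' undo_depth=1 redo_depth=0
After op 8 (undo): buf='(empty)' undo_depth=0 redo_depth=1
After op 9 (type): buf='two' undo_depth=1 redo_depth=0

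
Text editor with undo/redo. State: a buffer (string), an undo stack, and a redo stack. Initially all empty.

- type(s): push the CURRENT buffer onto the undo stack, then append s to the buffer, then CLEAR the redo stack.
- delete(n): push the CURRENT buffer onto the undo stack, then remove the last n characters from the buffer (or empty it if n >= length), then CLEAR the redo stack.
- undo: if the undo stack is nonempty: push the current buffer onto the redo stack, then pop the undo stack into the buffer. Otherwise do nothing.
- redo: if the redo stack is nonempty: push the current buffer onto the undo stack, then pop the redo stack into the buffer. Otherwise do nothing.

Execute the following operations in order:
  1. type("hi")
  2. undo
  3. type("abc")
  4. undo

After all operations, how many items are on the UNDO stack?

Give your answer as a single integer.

Answer: 0

Derivation:
After op 1 (type): buf='hi' undo_depth=1 redo_depth=0
After op 2 (undo): buf='(empty)' undo_depth=0 redo_depth=1
After op 3 (type): buf='abc' undo_depth=1 redo_depth=0
After op 4 (undo): buf='(empty)' undo_depth=0 redo_depth=1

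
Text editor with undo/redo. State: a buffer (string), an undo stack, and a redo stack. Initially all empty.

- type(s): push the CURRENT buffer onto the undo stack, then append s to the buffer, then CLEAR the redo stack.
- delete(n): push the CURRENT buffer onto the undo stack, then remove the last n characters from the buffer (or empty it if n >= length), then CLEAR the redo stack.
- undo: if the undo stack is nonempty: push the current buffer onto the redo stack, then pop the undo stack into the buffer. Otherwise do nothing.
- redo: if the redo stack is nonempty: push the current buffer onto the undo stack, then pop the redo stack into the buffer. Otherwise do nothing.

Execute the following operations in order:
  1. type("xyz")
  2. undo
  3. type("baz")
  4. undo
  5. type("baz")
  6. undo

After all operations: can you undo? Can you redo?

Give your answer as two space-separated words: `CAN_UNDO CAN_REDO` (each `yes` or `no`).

Answer: no yes

Derivation:
After op 1 (type): buf='xyz' undo_depth=1 redo_depth=0
After op 2 (undo): buf='(empty)' undo_depth=0 redo_depth=1
After op 3 (type): buf='baz' undo_depth=1 redo_depth=0
After op 4 (undo): buf='(empty)' undo_depth=0 redo_depth=1
After op 5 (type): buf='baz' undo_depth=1 redo_depth=0
After op 6 (undo): buf='(empty)' undo_depth=0 redo_depth=1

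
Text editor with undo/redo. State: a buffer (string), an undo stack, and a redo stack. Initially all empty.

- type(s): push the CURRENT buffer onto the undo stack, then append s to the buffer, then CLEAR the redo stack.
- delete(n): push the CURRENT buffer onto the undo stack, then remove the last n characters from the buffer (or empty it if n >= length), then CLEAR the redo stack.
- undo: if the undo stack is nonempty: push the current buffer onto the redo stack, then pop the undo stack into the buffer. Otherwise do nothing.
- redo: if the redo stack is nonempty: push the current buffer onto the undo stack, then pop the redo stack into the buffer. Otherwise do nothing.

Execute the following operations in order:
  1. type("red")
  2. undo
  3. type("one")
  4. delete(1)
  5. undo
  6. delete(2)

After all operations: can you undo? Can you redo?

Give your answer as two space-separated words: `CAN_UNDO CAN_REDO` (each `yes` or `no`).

Answer: yes no

Derivation:
After op 1 (type): buf='red' undo_depth=1 redo_depth=0
After op 2 (undo): buf='(empty)' undo_depth=0 redo_depth=1
After op 3 (type): buf='one' undo_depth=1 redo_depth=0
After op 4 (delete): buf='on' undo_depth=2 redo_depth=0
After op 5 (undo): buf='one' undo_depth=1 redo_depth=1
After op 6 (delete): buf='o' undo_depth=2 redo_depth=0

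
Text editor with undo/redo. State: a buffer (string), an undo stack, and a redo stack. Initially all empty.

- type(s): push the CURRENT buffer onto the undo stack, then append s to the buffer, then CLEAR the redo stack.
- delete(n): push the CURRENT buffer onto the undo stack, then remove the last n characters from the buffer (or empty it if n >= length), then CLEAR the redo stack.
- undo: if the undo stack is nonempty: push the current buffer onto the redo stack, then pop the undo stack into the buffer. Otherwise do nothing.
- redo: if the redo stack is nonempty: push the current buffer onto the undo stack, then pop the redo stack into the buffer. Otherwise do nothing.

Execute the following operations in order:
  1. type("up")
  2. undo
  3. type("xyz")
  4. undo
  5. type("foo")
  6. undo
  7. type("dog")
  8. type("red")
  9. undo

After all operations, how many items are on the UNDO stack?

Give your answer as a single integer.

After op 1 (type): buf='up' undo_depth=1 redo_depth=0
After op 2 (undo): buf='(empty)' undo_depth=0 redo_depth=1
After op 3 (type): buf='xyz' undo_depth=1 redo_depth=0
After op 4 (undo): buf='(empty)' undo_depth=0 redo_depth=1
After op 5 (type): buf='foo' undo_depth=1 redo_depth=0
After op 6 (undo): buf='(empty)' undo_depth=0 redo_depth=1
After op 7 (type): buf='dog' undo_depth=1 redo_depth=0
After op 8 (type): buf='dogred' undo_depth=2 redo_depth=0
After op 9 (undo): buf='dog' undo_depth=1 redo_depth=1

Answer: 1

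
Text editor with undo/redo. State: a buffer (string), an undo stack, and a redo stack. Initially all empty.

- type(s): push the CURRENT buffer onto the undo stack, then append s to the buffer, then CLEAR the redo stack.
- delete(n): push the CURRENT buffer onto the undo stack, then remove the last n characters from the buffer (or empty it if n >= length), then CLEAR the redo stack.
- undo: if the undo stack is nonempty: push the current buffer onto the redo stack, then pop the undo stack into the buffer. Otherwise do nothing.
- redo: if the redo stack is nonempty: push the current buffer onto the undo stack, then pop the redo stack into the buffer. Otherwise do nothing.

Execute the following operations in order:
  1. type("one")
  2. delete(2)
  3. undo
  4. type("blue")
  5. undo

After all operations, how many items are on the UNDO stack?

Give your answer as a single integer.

After op 1 (type): buf='one' undo_depth=1 redo_depth=0
After op 2 (delete): buf='o' undo_depth=2 redo_depth=0
After op 3 (undo): buf='one' undo_depth=1 redo_depth=1
After op 4 (type): buf='oneblue' undo_depth=2 redo_depth=0
After op 5 (undo): buf='one' undo_depth=1 redo_depth=1

Answer: 1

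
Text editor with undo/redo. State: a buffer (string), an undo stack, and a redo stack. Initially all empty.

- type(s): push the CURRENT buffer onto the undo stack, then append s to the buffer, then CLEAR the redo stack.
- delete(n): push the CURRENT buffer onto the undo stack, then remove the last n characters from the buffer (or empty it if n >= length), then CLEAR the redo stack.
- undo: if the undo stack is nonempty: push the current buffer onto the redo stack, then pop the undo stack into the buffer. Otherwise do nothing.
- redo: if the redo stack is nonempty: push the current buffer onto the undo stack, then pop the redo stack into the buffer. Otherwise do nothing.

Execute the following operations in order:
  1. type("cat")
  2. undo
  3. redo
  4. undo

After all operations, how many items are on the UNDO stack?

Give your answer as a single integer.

After op 1 (type): buf='cat' undo_depth=1 redo_depth=0
After op 2 (undo): buf='(empty)' undo_depth=0 redo_depth=1
After op 3 (redo): buf='cat' undo_depth=1 redo_depth=0
After op 4 (undo): buf='(empty)' undo_depth=0 redo_depth=1

Answer: 0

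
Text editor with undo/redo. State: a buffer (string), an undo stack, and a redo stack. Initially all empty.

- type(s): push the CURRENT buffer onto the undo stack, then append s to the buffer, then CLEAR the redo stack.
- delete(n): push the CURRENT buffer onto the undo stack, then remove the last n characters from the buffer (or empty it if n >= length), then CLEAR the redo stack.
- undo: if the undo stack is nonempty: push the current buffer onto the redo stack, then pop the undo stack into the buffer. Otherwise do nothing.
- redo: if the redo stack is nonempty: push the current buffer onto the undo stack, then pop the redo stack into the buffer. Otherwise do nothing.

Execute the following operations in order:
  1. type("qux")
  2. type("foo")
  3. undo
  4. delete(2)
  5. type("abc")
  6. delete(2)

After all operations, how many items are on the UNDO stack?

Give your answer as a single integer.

After op 1 (type): buf='qux' undo_depth=1 redo_depth=0
After op 2 (type): buf='quxfoo' undo_depth=2 redo_depth=0
After op 3 (undo): buf='qux' undo_depth=1 redo_depth=1
After op 4 (delete): buf='q' undo_depth=2 redo_depth=0
After op 5 (type): buf='qabc' undo_depth=3 redo_depth=0
After op 6 (delete): buf='qa' undo_depth=4 redo_depth=0

Answer: 4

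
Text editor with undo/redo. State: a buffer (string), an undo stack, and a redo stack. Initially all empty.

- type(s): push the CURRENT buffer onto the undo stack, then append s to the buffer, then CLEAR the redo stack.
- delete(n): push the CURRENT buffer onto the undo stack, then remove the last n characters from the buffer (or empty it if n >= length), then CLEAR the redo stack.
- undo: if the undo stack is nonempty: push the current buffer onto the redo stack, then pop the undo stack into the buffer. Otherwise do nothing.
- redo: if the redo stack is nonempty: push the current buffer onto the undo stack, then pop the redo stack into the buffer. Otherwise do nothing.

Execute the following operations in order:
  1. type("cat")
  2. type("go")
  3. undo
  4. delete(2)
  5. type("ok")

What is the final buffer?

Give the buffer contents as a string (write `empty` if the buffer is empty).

After op 1 (type): buf='cat' undo_depth=1 redo_depth=0
After op 2 (type): buf='catgo' undo_depth=2 redo_depth=0
After op 3 (undo): buf='cat' undo_depth=1 redo_depth=1
After op 4 (delete): buf='c' undo_depth=2 redo_depth=0
After op 5 (type): buf='cok' undo_depth=3 redo_depth=0

Answer: cok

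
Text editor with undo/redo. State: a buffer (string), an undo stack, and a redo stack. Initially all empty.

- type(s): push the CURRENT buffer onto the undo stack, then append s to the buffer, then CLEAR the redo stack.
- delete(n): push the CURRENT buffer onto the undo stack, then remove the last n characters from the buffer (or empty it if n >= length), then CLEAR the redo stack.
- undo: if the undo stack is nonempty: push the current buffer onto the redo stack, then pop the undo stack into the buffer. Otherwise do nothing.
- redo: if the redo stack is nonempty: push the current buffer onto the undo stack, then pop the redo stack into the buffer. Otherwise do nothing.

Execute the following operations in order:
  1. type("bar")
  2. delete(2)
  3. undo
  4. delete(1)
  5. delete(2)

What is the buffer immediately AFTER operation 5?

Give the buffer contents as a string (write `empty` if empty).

After op 1 (type): buf='bar' undo_depth=1 redo_depth=0
After op 2 (delete): buf='b' undo_depth=2 redo_depth=0
After op 3 (undo): buf='bar' undo_depth=1 redo_depth=1
After op 4 (delete): buf='ba' undo_depth=2 redo_depth=0
After op 5 (delete): buf='(empty)' undo_depth=3 redo_depth=0

Answer: empty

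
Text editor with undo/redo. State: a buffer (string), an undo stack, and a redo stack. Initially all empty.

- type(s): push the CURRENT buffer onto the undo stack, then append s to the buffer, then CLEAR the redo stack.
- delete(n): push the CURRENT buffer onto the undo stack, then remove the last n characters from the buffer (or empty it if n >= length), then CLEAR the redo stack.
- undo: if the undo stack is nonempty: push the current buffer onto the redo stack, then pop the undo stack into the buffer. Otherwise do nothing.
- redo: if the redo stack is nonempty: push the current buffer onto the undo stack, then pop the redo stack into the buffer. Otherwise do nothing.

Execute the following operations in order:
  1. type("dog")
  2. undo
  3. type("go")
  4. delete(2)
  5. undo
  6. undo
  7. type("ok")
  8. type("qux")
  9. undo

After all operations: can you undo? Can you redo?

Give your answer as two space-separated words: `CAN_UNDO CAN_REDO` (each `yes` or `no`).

After op 1 (type): buf='dog' undo_depth=1 redo_depth=0
After op 2 (undo): buf='(empty)' undo_depth=0 redo_depth=1
After op 3 (type): buf='go' undo_depth=1 redo_depth=0
After op 4 (delete): buf='(empty)' undo_depth=2 redo_depth=0
After op 5 (undo): buf='go' undo_depth=1 redo_depth=1
After op 6 (undo): buf='(empty)' undo_depth=0 redo_depth=2
After op 7 (type): buf='ok' undo_depth=1 redo_depth=0
After op 8 (type): buf='okqux' undo_depth=2 redo_depth=0
After op 9 (undo): buf='ok' undo_depth=1 redo_depth=1

Answer: yes yes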